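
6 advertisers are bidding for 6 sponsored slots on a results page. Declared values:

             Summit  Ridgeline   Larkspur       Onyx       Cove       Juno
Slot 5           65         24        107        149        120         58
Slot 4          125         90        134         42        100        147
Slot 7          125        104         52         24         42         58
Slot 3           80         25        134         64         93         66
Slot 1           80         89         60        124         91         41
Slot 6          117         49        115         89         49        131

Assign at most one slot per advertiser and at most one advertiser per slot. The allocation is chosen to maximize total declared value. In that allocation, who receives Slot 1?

Optimal: Summit→Slot 6 ($117), Ridgeline→Slot 7 ($104), Larkspur→Slot 3 ($134), Onyx→Slot 1 ($124), Cove→Slot 5 ($120), Juno→Slot 4 ($147) — total 117+104+134+124+120+147 = $746.
Row-greedy (each advertiser in turn takes its best remaining slot) gives $734, worse by 12.
Onyx's own top slot is Slot 5 ($149), but forcing Onyx→Slot 5 and reassigning the rest optimally gives only $742 — worse by 4.

Onyx receives Slot 1.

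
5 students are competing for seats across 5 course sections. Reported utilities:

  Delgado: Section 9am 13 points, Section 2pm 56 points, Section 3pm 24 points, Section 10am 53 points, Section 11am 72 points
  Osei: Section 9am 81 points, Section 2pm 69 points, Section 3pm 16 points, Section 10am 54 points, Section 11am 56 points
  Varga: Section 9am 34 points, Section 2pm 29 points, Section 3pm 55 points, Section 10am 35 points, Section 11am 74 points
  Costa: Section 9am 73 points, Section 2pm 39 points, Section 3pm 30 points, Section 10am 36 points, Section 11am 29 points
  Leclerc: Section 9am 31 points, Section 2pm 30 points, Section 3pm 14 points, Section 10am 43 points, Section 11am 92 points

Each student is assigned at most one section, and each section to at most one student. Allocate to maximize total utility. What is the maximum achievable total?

Max total: 342 points

Optimal: Delgado→Section 10am (53 points), Osei→Section 2pm (69 points), Varga→Section 3pm (55 points), Costa→Section 9am (73 points), Leclerc→Section 11am (92 points) — total 53+69+55+73+92 = 342 points.
Max-entry greedy (repeatedly take the single best remaining cell) gives 320 points, worse by 22.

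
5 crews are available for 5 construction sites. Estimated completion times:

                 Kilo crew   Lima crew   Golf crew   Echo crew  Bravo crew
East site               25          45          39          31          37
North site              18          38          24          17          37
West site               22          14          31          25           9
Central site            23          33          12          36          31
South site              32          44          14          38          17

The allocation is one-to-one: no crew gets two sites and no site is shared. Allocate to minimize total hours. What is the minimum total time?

This is a one-to-one assignment (minimum-cost bipartite matching).
Optimal: Kilo crew→East site (25 hours), Lima crew→West site (14 hours), Golf crew→Central site (12 hours), Echo crew→North site (17 hours), Bravo crew→South site (17 hours) — total 25+14+12+17+17 = 85 hours.
Column-greedy (each site in turn goes to its cheapest remaining crew) gives 107 hours, worse by 22.

Minimum total: 85 hours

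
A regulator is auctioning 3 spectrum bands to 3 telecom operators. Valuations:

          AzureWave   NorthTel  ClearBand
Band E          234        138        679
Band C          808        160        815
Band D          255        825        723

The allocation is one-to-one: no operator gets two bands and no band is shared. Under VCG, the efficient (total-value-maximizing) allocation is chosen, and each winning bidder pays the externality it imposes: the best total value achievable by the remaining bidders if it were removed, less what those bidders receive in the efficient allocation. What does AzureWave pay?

Efficient allocation: AzureWave→Band C ($808M), NorthTel→Band D ($825M), ClearBand→Band E ($679M); total welfare W = $2312M.
AzureWave receives Band C at value $808M, so the others get W − 808 = $1504M.
Without AzureWave: best allocation of the remaining 2 bidders over all 3 bands is NorthTel→Band D ($825M), ClearBand→Band C ($815M), total $1640M.
VCG payment = (others' best without AzureWave) − (others' welfare with AzureWave) = 1640 − 1504 = $136M.

AzureWave pays $136M.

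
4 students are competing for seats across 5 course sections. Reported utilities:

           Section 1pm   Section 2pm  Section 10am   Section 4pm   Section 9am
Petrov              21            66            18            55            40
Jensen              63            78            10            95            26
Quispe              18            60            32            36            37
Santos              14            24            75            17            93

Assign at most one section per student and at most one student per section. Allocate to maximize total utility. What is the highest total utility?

This is a one-to-one assignment (maximum-weight bipartite matching).
Optimal: Petrov→Section 2pm (66 points), Jensen→Section 4pm (95 points), Quispe→Section 10am (32 points), Santos→Section 9am (93 points) — total 66+95+32+93 = 286 points.
Row-greedy (each student in turn takes its best remaining section) gives 273 points, worse by 13.
Every other assignment is strictly worse.

Maximum total: 286 points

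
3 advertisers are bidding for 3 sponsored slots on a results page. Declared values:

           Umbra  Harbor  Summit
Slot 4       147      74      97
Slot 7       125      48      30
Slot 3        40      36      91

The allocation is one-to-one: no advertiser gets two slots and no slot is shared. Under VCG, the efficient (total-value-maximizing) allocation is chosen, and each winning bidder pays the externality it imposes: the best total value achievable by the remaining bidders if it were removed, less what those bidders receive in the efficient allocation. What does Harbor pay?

Harbor pays $22.

Efficient allocation: Umbra→Slot 7 ($125), Harbor→Slot 4 ($74), Summit→Slot 3 ($91); total welfare W = $290.
Harbor receives Slot 4 at value $74, so the others get W − 74 = $216.
Without Harbor: best allocation of the remaining 2 bidders over all 3 slots is Umbra→Slot 4 ($147), Summit→Slot 3 ($91), total $238.
VCG payment = (others' best without Harbor) − (others' welfare with Harbor) = 238 − 216 = $22.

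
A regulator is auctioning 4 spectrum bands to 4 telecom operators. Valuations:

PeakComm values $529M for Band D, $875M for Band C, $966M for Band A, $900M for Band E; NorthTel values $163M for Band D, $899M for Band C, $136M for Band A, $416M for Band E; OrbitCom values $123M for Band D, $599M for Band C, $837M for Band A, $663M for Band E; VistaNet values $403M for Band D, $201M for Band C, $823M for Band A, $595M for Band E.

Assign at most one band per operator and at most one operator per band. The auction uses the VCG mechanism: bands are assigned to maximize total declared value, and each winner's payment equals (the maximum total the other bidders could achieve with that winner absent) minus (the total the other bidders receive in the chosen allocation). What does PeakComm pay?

Efficient allocation: PeakComm→Band E ($900M), NorthTel→Band C ($899M), OrbitCom→Band A ($837M), VistaNet→Band D ($403M); total welfare W = $3039M.
PeakComm receives Band E at value $900M, so the others get W − 900 = $2139M.
Without PeakComm: best allocation of the remaining 3 bidders over all 4 bands is NorthTel→Band C ($899M), OrbitCom→Band E ($663M), VistaNet→Band A ($823M), total $2385M.
VCG payment = (others' best without PeakComm) − (others' welfare with PeakComm) = 2385 − 2139 = $246M.

PeakComm pays $246M.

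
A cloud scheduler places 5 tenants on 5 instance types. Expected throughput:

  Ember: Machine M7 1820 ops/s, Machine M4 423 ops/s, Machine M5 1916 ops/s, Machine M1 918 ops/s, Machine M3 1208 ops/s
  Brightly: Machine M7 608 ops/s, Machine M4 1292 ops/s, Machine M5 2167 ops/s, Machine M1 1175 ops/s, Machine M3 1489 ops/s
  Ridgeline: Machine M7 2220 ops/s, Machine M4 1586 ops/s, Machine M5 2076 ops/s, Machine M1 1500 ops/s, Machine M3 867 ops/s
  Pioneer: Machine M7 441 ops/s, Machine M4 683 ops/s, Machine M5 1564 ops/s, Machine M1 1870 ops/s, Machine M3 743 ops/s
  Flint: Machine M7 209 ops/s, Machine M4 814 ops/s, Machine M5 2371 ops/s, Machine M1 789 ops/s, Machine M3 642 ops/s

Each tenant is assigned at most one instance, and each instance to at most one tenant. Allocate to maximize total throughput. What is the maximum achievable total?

Maximum total: 9136 ops/s

Optimal: Ember→Machine M7 (1820 ops/s), Brightly→Machine M3 (1489 ops/s), Ridgeline→Machine M4 (1586 ops/s), Pioneer→Machine M1 (1870 ops/s), Flint→Machine M5 (2371 ops/s) — total 1820+1489+1586+1870+2371 = 9136 ops/s.
Max-entry greedy (repeatedly take the single best remaining cell) gives 8373 ops/s, worse by 763.
Next-best assignment: Ember→Machine M3, Brightly→Machine M4, Ridgeline→Machine M7, Pioneer→Machine M1, Flint→Machine M5 = 8961 ops/s.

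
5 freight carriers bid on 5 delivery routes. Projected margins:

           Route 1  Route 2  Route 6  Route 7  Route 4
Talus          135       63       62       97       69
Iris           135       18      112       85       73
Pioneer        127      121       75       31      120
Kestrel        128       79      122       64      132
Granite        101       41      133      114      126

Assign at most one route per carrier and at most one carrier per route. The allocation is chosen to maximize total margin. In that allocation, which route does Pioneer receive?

Optimal: Talus→Route 7 ($97k), Iris→Route 1 ($135k), Pioneer→Route 2 ($121k), Kestrel→Route 4 ($132k), Granite→Route 6 ($133k) — total 97+135+121+132+133 = $618k.
Row-greedy (each carrier in turn takes its best remaining route) gives $614k, worse by 4.
Pioneer's own top route is Route 1 ($127k), but forcing Pioneer→Route 1 and reassigning the rest optimally gives only $548k — worse by 70.

Pioneer receives Route 2.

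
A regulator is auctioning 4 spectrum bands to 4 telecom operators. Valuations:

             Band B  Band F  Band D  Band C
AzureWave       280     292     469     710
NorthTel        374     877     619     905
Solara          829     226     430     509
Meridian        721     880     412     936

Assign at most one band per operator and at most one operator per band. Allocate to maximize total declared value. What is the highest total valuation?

Optimal: AzureWave→Band D ($469M), NorthTel→Band F ($877M), Solara→Band B ($829M), Meridian→Band C ($936M) — total 469+877+829+936 = $3111M.
Column-greedy (each band in turn goes to its best remaining operator) gives $3038M, worse by 73.
Next-best assignment: AzureWave→Band D, NorthTel→Band C, Solara→Band B, Meridian→Band F = $3083M.

Maximum total: $3111M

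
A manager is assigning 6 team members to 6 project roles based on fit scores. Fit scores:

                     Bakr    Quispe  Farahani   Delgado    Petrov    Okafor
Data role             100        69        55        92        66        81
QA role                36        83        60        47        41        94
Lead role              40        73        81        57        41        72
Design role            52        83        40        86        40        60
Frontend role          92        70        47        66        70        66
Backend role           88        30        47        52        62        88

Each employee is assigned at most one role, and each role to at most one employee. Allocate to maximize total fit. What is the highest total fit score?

Optimal: Bakr→Data role (100 pts), Quispe→QA role (83 pts), Farahani→Lead role (81 pts), Delgado→Design role (86 pts), Petrov→Frontend role (70 pts), Okafor→Backend role (88 pts) — total 100+83+81+86+70+88 = 508 pts.
No other one-to-one assignment exceeds 508 pts.

Maximum total: 508 pts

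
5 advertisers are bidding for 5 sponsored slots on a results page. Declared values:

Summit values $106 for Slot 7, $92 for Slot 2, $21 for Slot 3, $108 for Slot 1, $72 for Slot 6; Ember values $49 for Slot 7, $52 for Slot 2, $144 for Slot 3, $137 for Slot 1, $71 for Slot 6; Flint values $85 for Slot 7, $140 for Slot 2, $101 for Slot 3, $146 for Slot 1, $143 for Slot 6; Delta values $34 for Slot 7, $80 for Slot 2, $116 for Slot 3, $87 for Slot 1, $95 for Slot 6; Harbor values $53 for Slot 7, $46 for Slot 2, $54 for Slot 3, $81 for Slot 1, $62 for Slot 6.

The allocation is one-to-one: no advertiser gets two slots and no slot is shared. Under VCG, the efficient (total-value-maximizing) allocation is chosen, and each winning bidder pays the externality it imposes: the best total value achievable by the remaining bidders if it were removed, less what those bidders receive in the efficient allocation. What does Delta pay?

Efficient allocation: Summit→Slot 7 ($106), Ember→Slot 3 ($144), Flint→Slot 2 ($140), Delta→Slot 6 ($95), Harbor→Slot 1 ($81); total welfare W = $566.
Delta receives Slot 6 at value $95, so the others get W − 95 = $471.
Without Delta: best allocation of the remaining 4 bidders over all 5 slots is Summit→Slot 7 ($106), Ember→Slot 3 ($144), Flint→Slot 6 ($143), Harbor→Slot 1 ($81), total $474.
VCG payment = (others' best without Delta) − (others' welfare with Delta) = 474 − 471 = $3.

Delta pays $3.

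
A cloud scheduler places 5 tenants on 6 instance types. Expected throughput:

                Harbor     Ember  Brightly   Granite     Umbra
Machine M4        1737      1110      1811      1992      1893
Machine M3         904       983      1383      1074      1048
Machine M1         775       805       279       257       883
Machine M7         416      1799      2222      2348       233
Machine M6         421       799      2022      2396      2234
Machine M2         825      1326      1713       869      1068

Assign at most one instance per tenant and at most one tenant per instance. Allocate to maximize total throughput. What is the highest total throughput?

Optimal: Harbor→Machine M4 (1737 ops/s), Ember→Machine M2 (1326 ops/s), Brightly→Machine M3 (1383 ops/s), Granite→Machine M7 (2348 ops/s), Umbra→Machine M6 (2234 ops/s) — total 1737+1326+1383+2348+2234 = 9028 ops/s.
Next-best assignment: Harbor→Machine M4, Ember→Machine M3, Brightly→Machine M2, Granite→Machine M7, Umbra→Machine M6 = 9015 ops/s.

Max total: 9028 ops/s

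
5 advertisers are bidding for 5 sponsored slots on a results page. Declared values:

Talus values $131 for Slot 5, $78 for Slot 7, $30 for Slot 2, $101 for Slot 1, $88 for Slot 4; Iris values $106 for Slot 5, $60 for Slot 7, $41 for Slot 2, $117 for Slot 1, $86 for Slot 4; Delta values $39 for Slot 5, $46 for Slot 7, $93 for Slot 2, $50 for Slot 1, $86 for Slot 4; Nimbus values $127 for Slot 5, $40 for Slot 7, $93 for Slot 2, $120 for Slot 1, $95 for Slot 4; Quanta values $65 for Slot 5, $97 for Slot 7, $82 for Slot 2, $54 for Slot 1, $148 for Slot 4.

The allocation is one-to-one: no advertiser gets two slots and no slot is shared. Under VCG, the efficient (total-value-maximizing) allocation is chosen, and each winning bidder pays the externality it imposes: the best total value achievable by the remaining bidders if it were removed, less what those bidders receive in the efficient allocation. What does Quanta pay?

Efficient allocation: Talus→Slot 7 ($78), Iris→Slot 1 ($117), Delta→Slot 2 ($93), Nimbus→Slot 5 ($127), Quanta→Slot 4 ($148); total welfare W = $563.
Quanta receives Slot 4 at value $148, so the others get W − 148 = $415.
Without Quanta: best allocation of the remaining 4 bidders over all 5 slots is Talus→Slot 5 ($131), Iris→Slot 1 ($117), Delta→Slot 2 ($93), Nimbus→Slot 4 ($95), total $436.
VCG payment = (others' best without Quanta) − (others' welfare with Quanta) = 436 − 415 = $21.

Quanta pays $21.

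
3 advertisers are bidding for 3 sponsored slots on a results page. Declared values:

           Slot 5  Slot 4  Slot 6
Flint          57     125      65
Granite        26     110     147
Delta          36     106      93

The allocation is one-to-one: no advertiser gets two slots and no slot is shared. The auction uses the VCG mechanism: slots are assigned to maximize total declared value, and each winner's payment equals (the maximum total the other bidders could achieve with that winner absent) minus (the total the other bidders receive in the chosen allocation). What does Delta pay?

Delta pays $68.

Efficient allocation: Flint→Slot 5 ($57), Granite→Slot 6 ($147), Delta→Slot 4 ($106); total welfare W = $310.
Delta receives Slot 4 at value $106, so the others get W − 106 = $204.
Without Delta: best allocation of the remaining 2 bidders over all 3 slots is Flint→Slot 4 ($125), Granite→Slot 6 ($147), total $272.
VCG payment = (others' best without Delta) − (others' welfare with Delta) = 272 − 204 = $68.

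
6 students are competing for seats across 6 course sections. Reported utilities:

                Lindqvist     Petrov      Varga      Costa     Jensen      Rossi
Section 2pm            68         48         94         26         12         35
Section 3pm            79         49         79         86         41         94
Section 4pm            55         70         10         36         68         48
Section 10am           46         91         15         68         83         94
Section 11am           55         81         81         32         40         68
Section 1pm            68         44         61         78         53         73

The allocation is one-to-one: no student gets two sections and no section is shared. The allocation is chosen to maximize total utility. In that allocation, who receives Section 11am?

This is a one-to-one assignment (maximum-weight bipartite matching).
Optimal: Lindqvist→Section 3pm (79 points), Petrov→Section 11am (81 points), Varga→Section 2pm (94 points), Costa→Section 1pm (78 points), Jensen→Section 4pm (68 points), Rossi→Section 10am (94 points) — total 79+81+94+78+68+94 = 494 points.
Next-best assignment: Lindqvist→Section 1pm, Petrov→Section 11am, Varga→Section 2pm, Costa→Section 3pm, Jensen→Section 4pm, Rossi→Section 10am = 491 points.
Petrov's own top section is Section 10am (91 points), but forcing Petrov→Section 10am and reassigning the rest optimally gives only 480 points — worse by 14.

Petrov receives Section 11am.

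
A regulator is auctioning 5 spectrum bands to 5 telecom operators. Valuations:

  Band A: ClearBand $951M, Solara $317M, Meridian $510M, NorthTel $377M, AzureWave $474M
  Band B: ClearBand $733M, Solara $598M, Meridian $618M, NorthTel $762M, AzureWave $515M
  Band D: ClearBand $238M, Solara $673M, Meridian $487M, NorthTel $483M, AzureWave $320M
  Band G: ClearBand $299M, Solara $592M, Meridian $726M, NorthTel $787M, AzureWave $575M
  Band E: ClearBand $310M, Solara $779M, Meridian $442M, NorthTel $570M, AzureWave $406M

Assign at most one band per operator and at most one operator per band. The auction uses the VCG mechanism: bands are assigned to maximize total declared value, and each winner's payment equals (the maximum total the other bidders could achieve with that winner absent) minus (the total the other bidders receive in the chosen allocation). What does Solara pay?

Efficient allocation: ClearBand→Band A ($951M), Solara→Band E ($779M), Meridian→Band D ($487M), NorthTel→Band B ($762M), AzureWave→Band G ($575M); total welfare W = $3554M.
Solara receives Band E at value $779M, so the others get W − 779 = $2775M.
Without Solara: best allocation of the remaining 4 bidders over all 5 bands is ClearBand→Band A ($951M), Meridian→Band G ($726M), NorthTel→Band B ($762M), AzureWave→Band E ($406M), total $2845M.
VCG payment = (others' best without Solara) − (others' welfare with Solara) = 2845 − 2775 = $70M.

Solara pays $70M.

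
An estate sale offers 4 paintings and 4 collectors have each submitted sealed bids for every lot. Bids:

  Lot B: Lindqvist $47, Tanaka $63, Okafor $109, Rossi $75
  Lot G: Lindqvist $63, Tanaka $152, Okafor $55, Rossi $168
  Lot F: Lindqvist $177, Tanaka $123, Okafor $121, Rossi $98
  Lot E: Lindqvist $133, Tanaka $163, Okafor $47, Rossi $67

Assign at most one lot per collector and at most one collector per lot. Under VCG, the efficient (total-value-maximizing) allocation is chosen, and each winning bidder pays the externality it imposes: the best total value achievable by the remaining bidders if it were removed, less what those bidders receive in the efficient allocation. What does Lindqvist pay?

Lindqvist pays $12.

Efficient allocation: Lindqvist→Lot F ($177), Tanaka→Lot E ($163), Okafor→Lot B ($109), Rossi→Lot G ($168); total welfare W = $617.
Lindqvist receives Lot F at value $177, so the others get W − 177 = $440.
Without Lindqvist: best allocation of the remaining 3 bidders over all 4 lots is Tanaka→Lot E ($163), Okafor→Lot F ($121), Rossi→Lot G ($168), total $452.
VCG payment = (others' best without Lindqvist) − (others' welfare with Lindqvist) = 452 − 440 = $12.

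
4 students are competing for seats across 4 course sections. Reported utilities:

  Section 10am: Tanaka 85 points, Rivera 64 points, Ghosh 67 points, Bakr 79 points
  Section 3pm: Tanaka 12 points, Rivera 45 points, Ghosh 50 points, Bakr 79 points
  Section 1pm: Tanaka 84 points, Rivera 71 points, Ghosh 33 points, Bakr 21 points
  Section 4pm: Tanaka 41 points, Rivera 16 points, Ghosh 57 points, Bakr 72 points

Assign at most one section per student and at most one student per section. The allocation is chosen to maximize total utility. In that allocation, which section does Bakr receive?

This is a one-to-one assignment (maximum-weight bipartite matching).
Optimal: Tanaka→Section 10am (85 points), Rivera→Section 1pm (71 points), Ghosh→Section 4pm (57 points), Bakr→Section 3pm (79 points) — total 85+71+57+79 = 292 points.
Next-best assignment: Tanaka→Section 1pm, Rivera→Section 10am, Ghosh→Section 4pm, Bakr→Section 3pm = 284 points.
Swapping Tanaka↔Ghosh (Tanaka→Section 4pm 41 points, Ghosh→Section 10am 67 points) loses 34.
Bakr's own top section is Section 10am (79 points), but forcing Bakr→Section 10am and reassigning the rest optimally gives only 265 points — worse by 27.

Bakr receives Section 3pm.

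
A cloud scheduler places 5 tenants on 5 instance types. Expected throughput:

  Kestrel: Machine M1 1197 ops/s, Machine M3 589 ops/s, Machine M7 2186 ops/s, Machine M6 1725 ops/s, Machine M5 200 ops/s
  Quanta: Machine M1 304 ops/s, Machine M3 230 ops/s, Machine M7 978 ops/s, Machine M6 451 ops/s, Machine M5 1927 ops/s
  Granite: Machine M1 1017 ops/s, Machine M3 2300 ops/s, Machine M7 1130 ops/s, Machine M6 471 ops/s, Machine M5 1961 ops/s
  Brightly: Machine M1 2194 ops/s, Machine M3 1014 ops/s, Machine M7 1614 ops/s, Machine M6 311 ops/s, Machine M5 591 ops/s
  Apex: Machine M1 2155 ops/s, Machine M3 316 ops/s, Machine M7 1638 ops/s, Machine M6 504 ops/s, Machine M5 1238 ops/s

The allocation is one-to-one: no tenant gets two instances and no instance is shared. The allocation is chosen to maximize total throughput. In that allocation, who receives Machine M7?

Apex receives Machine M7.

Treat this as an assignment problem: match each tenant to one instance.
Optimal: Kestrel→Machine M6 (1725 ops/s), Quanta→Machine M5 (1927 ops/s), Granite→Machine M3 (2300 ops/s), Brightly→Machine M1 (2194 ops/s), Apex→Machine M7 (1638 ops/s) — total 1725+1927+2300+2194+1638 = 9784 ops/s.
Max-entry greedy (repeatedly take the single best remaining cell) gives 9111 ops/s, worse by 673.
Next-best assignment: Kestrel→Machine M6, Quanta→Machine M5, Granite→Machine M3, Brightly→Machine M7, Apex→Machine M1 = 9721 ops/s.
No other one-to-one assignment exceeds 9784 ops/s.
Apex's own top instance is Machine M1 (2155 ops/s), but forcing Apex→Machine M1 and reassigning the rest optimally gives only 9721 ops/s — worse by 63.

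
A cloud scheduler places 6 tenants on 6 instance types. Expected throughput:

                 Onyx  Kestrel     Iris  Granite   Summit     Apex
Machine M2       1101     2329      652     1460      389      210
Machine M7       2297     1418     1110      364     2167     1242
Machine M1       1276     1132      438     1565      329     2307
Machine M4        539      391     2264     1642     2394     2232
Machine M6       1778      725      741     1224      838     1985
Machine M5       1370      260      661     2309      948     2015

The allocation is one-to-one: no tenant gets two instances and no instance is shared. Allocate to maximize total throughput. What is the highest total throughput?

Optimal: Onyx→Machine M6 (1778 ops/s), Kestrel→Machine M2 (2329 ops/s), Iris→Machine M4 (2264 ops/s), Granite→Machine M5 (2309 ops/s), Summit→Machine M7 (2167 ops/s), Apex→Machine M1 (2307 ops/s) — total 1778+2329+2264+2309+2167+2307 = 13154 ops/s.
No other one-to-one assignment exceeds 13154 ops/s.

Max total: 13154 ops/s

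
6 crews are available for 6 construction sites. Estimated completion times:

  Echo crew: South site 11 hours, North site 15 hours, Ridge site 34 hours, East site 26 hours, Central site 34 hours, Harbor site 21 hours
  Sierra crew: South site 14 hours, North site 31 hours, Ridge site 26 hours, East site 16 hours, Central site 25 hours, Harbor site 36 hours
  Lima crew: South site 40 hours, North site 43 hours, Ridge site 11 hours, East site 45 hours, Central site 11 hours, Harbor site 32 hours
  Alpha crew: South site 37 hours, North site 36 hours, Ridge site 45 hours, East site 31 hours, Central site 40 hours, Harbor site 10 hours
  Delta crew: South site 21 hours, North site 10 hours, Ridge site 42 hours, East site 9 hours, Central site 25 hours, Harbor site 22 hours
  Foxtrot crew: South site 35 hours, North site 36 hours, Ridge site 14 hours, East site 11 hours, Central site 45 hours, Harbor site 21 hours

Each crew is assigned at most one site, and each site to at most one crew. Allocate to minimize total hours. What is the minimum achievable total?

Minimum total: 72 hours

Optimal: Echo crew→South site (11 hours), Sierra crew→East site (16 hours), Lima crew→Central site (11 hours), Alpha crew→Harbor site (10 hours), Delta crew→North site (10 hours), Foxtrot crew→Ridge site (14 hours) — total 11+16+11+10+10+14 = 72 hours.
Min-entry greedy (repeatedly take the single cheapest remaining cell) gives 102 hours, worse by 30.
No other one-to-one assignment undercuts 72 hours.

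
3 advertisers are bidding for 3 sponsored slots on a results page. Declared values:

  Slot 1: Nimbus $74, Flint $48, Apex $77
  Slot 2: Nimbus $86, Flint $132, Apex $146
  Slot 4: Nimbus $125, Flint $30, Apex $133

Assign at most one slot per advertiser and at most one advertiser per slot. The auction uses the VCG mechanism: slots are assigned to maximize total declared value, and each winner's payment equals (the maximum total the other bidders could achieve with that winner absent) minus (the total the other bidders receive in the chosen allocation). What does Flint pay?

Efficient allocation: Nimbus→Slot 1 ($74), Flint→Slot 2 ($132), Apex→Slot 4 ($133); total welfare W = $339.
Flint receives Slot 2 at value $132, so the others get W − 132 = $207.
Without Flint: best allocation of the remaining 2 bidders over all 3 slots is Nimbus→Slot 4 ($125), Apex→Slot 2 ($146), total $271.
VCG payment = (others' best without Flint) − (others' welfare with Flint) = 271 − 207 = $64.

Flint pays $64.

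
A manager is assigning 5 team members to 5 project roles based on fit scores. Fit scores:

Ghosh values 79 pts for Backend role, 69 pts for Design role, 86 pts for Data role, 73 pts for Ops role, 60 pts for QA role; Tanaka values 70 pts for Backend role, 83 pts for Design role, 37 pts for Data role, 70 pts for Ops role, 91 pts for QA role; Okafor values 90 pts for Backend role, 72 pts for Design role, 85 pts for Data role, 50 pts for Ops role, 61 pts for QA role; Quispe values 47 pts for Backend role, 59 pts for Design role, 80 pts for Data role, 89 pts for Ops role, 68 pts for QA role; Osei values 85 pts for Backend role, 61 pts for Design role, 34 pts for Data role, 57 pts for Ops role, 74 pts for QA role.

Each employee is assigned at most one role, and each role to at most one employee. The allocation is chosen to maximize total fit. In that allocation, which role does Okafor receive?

Optimal: Ghosh→Data role (86 pts), Tanaka→QA role (91 pts), Okafor→Design role (72 pts), Quispe→Ops role (89 pts), Osei→Backend role (85 pts) — total 86+91+72+89+85 = 423 pts.
Row-greedy (each employee in turn takes its best remaining role) gives 417 pts, worse by 6.
No other one-to-one assignment exceeds 423 pts.
Okafor's own top role is Backend role (90 pts), but forcing Okafor→Backend role and reassigning the rest optimally gives only 422 pts — worse by 1.

Okafor receives Design role.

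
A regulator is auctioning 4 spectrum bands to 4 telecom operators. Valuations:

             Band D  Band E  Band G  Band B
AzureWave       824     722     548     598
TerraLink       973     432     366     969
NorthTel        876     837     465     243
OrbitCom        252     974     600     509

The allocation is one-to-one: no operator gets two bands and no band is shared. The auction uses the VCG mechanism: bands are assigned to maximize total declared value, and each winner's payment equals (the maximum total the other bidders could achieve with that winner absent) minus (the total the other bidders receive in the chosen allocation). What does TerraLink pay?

Efficient allocation: AzureWave→Band G ($548M), TerraLink→Band B ($969M), NorthTel→Band D ($876M), OrbitCom→Band E ($974M); total welfare W = $3367M.
TerraLink receives Band B at value $969M, so the others get W − 969 = $2398M.
Without TerraLink: best allocation of the remaining 3 bidders over all 4 bands is AzureWave→Band B ($598M), NorthTel→Band D ($876M), OrbitCom→Band E ($974M), total $2448M.
VCG payment = (others' best without TerraLink) − (others' welfare with TerraLink) = 2448 − 2398 = $50M.

TerraLink pays $50M.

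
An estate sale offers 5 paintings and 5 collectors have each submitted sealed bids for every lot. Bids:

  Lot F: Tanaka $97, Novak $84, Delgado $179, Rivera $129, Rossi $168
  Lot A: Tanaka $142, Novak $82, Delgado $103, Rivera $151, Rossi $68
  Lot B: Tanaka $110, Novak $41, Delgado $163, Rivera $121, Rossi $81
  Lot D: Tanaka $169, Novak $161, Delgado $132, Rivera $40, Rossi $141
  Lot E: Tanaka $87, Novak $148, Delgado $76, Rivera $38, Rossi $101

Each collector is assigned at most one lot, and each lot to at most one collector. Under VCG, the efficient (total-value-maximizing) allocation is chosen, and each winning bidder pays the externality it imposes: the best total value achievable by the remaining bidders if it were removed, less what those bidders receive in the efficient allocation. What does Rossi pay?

Efficient allocation: Tanaka→Lot D ($169), Novak→Lot E ($148), Delgado→Lot B ($163), Rivera→Lot A ($151), Rossi→Lot F ($168); total welfare W = $799.
Rossi receives Lot F at value $168, so the others get W − 168 = $631.
Without Rossi: best allocation of the remaining 4 bidders over all 5 lots is Tanaka→Lot D ($169), Novak→Lot E ($148), Delgado→Lot F ($179), Rivera→Lot A ($151), total $647.
VCG payment = (others' best without Rossi) − (others' welfare with Rossi) = 647 − 631 = $16.

Rossi pays $16.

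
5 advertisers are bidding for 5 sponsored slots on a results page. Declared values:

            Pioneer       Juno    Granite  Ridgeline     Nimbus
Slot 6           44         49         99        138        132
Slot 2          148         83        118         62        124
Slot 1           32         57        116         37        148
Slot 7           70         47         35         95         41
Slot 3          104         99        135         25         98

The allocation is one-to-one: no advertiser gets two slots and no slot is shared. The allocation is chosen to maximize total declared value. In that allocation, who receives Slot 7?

This is a one-to-one assignment (maximum-weight bipartite matching).
Optimal: Pioneer→Slot 2 ($148), Juno→Slot 7 ($47), Granite→Slot 3 ($135), Ridgeline→Slot 6 ($138), Nimbus→Slot 1 ($148) — total 148+47+135+138+148 = $616.
Row-greedy (each advertiser in turn takes its best remaining slot) gives $542, worse by 74.
Next-best assignment: Pioneer→Slot 2, Juno→Slot 3, Granite→Slot 1, Ridgeline→Slot 7, Nimbus→Slot 6 = $590.
Checked against all permutations: $616 is optimal.
Juno's own top slot is Slot 3 ($99), but forcing Juno→Slot 3 and reassigning the rest optimally gives only $590 — worse by 26.

Juno receives Slot 7.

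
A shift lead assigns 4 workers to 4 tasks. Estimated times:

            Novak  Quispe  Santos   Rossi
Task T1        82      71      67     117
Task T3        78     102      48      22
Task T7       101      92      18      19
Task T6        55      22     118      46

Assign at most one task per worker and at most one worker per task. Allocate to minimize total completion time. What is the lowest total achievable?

Optimal: Novak→Task T1 (82 min), Quispe→Task T6 (22 min), Santos→Task T7 (18 min), Rossi→Task T3 (22 min) — total 82+22+18+22 = 144 min.

Min total: 144 min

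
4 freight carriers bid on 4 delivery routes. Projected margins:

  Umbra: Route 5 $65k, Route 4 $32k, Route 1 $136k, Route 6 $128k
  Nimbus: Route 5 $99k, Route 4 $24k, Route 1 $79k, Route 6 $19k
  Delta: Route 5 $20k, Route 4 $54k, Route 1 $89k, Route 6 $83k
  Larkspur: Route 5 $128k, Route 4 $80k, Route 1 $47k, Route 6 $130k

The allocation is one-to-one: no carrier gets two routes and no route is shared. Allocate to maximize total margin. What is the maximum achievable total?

Max total: $419k

Optimal: Umbra→Route 1 ($136k), Nimbus→Route 5 ($99k), Delta→Route 4 ($54k), Larkspur→Route 6 ($130k) — total 136+99+54+130 = $419k.
Checked against all permutations: $419k is optimal.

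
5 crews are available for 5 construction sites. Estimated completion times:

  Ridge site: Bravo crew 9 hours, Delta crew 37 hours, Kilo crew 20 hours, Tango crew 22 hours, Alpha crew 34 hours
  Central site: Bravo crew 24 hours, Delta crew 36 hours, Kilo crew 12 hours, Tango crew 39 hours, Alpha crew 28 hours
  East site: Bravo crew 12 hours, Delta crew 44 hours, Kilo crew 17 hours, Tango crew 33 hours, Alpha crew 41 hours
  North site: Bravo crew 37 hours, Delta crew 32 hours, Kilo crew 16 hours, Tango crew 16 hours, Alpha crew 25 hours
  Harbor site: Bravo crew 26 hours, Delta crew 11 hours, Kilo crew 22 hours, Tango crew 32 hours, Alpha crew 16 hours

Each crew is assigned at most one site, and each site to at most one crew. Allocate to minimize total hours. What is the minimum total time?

Min total: 81 hours

Treat this as an assignment problem: match each crew to one site.
Optimal: Bravo crew→Ridge site (9 hours), Delta crew→Harbor site (11 hours), Kilo crew→East site (17 hours), Tango crew→North site (16 hours), Alpha crew→Central site (28 hours) — total 9+11+17+16+28 = 81 hours.
Row-greedy (each crew in turn takes its cheapest remaining site) gives 89 hours, worse by 8.
Next-best assignment: Bravo crew→East site, Delta crew→Harbor site, Kilo crew→Central site, Tango crew→Ridge site, Alpha crew→North site = 82 hours.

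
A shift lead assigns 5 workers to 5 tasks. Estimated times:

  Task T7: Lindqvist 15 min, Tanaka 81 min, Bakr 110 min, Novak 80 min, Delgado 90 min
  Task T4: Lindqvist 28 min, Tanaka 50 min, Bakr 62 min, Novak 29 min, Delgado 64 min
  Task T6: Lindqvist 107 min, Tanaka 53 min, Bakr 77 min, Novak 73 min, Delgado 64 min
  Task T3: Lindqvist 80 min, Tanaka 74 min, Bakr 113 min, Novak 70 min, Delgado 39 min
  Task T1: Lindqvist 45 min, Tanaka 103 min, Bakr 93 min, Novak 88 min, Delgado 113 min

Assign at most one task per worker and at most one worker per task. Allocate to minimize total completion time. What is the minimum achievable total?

This is the linear assignment problem.
Optimal: Lindqvist→Task T7 (15 min), Tanaka→Task T6 (53 min), Bakr→Task T1 (93 min), Novak→Task T4 (29 min), Delgado→Task T3 (39 min) — total 15+53+93+29+39 = 229 min.
Row-greedy (each worker in turn takes its cheapest remaining task) gives 325 min, worse by 96.
Swapping Bakr↔Tanaka (Bakr→Task T6 77 min, Tanaka→Task T1 103 min) adds 34.
Every other assignment is strictly worse.

Min total: 229 min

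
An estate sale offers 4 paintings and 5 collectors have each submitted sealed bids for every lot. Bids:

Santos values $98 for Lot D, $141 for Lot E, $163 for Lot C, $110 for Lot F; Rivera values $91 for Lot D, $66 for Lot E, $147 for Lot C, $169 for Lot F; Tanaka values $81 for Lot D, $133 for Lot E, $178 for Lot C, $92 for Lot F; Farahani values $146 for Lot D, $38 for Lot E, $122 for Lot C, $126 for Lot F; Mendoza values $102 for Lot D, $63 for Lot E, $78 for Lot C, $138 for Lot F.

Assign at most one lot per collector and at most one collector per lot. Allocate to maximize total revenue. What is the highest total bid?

Maximum total: $634

Optimal: Farahani→Lot D ($146), Santos→Lot E ($141), Tanaka→Lot C ($178), Rivera→Lot F ($169) — total 146+141+178+169 = $634.
Row-greedy (each collector in turn takes its best remaining lot) gives $611, worse by 23.
Checked against all permutations: $634 is optimal.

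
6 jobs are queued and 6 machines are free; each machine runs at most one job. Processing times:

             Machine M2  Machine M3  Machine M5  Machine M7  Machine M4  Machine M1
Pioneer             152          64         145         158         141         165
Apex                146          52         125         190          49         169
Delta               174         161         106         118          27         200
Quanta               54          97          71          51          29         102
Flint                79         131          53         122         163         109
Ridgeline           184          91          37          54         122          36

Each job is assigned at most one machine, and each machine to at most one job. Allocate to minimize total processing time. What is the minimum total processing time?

Optimal: Pioneer→Machine M2 (152 min), Apex→Machine M3 (52 min), Delta→Machine M4 (27 min), Quanta→Machine M7 (51 min), Flint→Machine M5 (53 min), Ridgeline→Machine M1 (36 min) — total 152+52+27+51+53+36 = 371 min.
Column-greedy (each machine in turn goes to its cheapest remaining job) gives 511 min, worse by 140.
Next-best assignment: Pioneer→Machine M3, Apex→Machine M4, Delta→Machine M7, Quanta→Machine M2, Flint→Machine M5, Ridgeline→Machine M1 = 374 min.
Every other assignment is strictly worse.

Minimum total: 371 min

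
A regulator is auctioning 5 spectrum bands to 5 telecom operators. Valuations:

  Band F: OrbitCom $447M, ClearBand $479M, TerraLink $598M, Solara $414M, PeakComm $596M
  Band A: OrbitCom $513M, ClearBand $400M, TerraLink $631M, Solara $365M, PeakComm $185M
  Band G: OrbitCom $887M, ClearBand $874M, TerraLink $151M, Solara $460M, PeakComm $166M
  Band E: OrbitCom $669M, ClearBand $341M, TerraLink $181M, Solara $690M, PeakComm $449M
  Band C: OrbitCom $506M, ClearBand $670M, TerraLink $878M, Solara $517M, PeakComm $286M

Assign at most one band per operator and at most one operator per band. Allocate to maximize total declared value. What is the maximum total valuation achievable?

Optimal: OrbitCom→Band A ($513M), ClearBand→Band G ($874M), TerraLink→Band C ($878M), Solara→Band E ($690M), PeakComm→Band F ($596M) — total 513+874+878+690+596 = $3551M.
Column-greedy (each band in turn goes to its best remaining operator) gives $2961M, worse by 590.
Next-best assignment: OrbitCom→Band G, ClearBand→Band C, TerraLink→Band A, Solara→Band E, PeakComm→Band F = $3474M.

Maximum total: $3551M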